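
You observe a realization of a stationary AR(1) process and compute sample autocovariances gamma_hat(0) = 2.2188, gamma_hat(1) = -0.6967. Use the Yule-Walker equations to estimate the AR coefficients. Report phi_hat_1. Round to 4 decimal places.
\hat\phi_{1} = -0.3140

The Yule-Walker equations for an AR(p) process read, in matrix form,
  Gamma_p phi = r_p,   with   (Gamma_p)_{ij} = gamma(|i - j|),
                       (r_p)_i = gamma(i),   i,j = 1..p.
Substitute the sample gammas (Toeplitz matrix and right-hand side of size 1):
  Gamma_p = [[2.2188]]
  r_p     = [-0.6967]
With p = 1 this is the single equation gamma(0) phi_1 = gamma(1):
  phi_hat_1 = gamma(1) / gamma(0) = -0.6967 / 2.2188 = -0.3140.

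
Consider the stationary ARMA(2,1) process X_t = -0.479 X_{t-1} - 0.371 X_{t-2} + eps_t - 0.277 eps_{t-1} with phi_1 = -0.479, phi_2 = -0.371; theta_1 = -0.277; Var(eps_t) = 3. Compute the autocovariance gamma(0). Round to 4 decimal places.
\gamma(0) = 5.0335

Multiply the model equation by X_{t-k} and take expectations. With theta_0 = psi_0 = 1 and psi_j the MA(infinity) weights, this gives
  gamma(k) - sum_i phi_i gamma(k-i) = c_k,
  c_k = sigma^2 * sum_{j=k..q} theta_j psi_{j-k}   (c_k = 0 for k > q),
using gamma(-m) = gamma(m).
psi-weights needed (psi_j = theta_j + sum_i phi_i psi_{j-i}):
  psi_1 = theta_1 + phi_1 = -0.277 + (-0.479) = -0.756
Right-hand sides:
  c_0 = sigma^2 (1 + theta_1 psi_1) = 3 * (1 + (-0.277)(-0.756)) = 3 * 1.209412 = 3.628236
  c_1 = sigma^2 theta_1 = 3 * (-0.277) = -0.831
  c_2 = 0
Equations for k = 0, 1, 2 (AR order 2, c_2 = 0):
  (E0) gamma(0) = phi_1 gamma(1) + phi_2 gamma(2) + c_0
  (E1) gamma(1) = phi_1 gamma(0) + phi_2 gamma(1) + c_1
  (E2) gamma(2) = phi_1 gamma(1) + phi_2 gamma(0)
From (E1): gamma(1) = A gamma(0) + B with
  A = phi_1 / (1 - phi_2) = -0.479 / 1.371 = -0.34938,   B = c_1 / (1 - phi_2) = -0.831 / 1.371 = -0.606127.
Insert (E2) into (E0): gamma(0) (1 - phi_2^2) = phi_1 (1 + phi_2) gamma(1) + c_0.
  phi_1 (1 + phi_2) = (-0.479)(0.629) = -0.301291,   1 - phi_2^2 = 0.862359.
Replace gamma(1) by A gamma(0) + B and collect gamma(0):
  gamma(0) [0.862359 - (-0.301291)(-0.34938)] = (-0.301291)(-0.606127) + 3.628236
  gamma(0) * 0.757094 = 3.810857
  gamma(0) = 3.810857 / 0.757094 = 5.033532.
Therefore gamma(0) = 5.0335 (to 4 decimal places).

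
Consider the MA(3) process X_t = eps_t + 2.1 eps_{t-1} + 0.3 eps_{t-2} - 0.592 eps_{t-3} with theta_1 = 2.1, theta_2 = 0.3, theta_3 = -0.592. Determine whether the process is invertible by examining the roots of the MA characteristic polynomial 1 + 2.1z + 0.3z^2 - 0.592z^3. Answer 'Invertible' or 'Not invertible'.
\text{Not invertible}

The MA(q) characteristic polynomial is P(z) = 1 + 2.1z + 0.3z^2 - 0.592z^3.
Invertibility requires all roots to lie outside the unit circle, i.e. |z| > 1 for every root.
Degree 3: look for a simple real root z0 first, then factor out (1 - z/z0) and solve the remaining quadratic.
Testing z0 = -1.25: P(-1.25) = 1 + (2.1)(-1.25) + (0.3)(-1.25)^2 + (-0.592)(-1.25)^3
  = 1 + (-2.625) + (0.46875) + (1.15625) = 0.  So z_0 = -1.25 is a root, |z_0| = 1.25.
Divide out the factor (1 + 0.8 z) = (1 - z/z0) (since 1/z0 = -0.8):
  P(z) = (1 + 0.8 z)(1 + (1.3) z + (-0.74) z^2)
  [check: z-coef 1.3 - (-0.8) = 2.1; z^2-coef -0.74 - (-0.8)(1.3) = 0.3; z^3-coef -(-0.8)(-0.74) = -0.592.]
Remaining roots from the quadratic factor 1 + (1.3) z + (-0.74) z^2:
  Set 1 + (1.3) z + (-0.74) z^2 = 0, i.e. a z^2 + b z + c = 0 with a = -0.74, b = 1.3, c = 1.
  Discriminant D = b^2 - 4ac = (1.3)^2 - 4*(-0.74)*1 = 1.69 - (-2.96) = 4.65.
  D >= 0, so the roots are real: z = (-b +/- sqrt(D)) / (2a) = (-1.3 +/- 2.156386) / (-1.48).
    z_1 = (-1.3 + 2.156386) / (-1.48) = -0.5786,   |z_1| = 0.5786.
    z_2 = (-1.3 - 2.156386) / (-1.48) = 2.3354,   |z_2| = 2.3354.
Moduli of all roots: 1.2500, 0.5786, 2.3354.
All moduli strictly greater than 1? No.
Verdict: Not invertible.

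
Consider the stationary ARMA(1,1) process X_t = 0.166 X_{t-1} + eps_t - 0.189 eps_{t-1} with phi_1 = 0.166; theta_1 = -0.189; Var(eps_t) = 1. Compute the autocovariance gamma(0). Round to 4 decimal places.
\gamma(0) = 1.0005

Multiply the model equation by X_{t-k} and take expectations. With theta_0 = psi_0 = 1 and psi_j the MA(infinity) weights, this gives
  gamma(k) - sum_i phi_i gamma(k-i) = c_k,
  c_k = sigma^2 * sum_{j=k..q} theta_j psi_{j-k}   (c_k = 0 for k > q),
using gamma(-m) = gamma(m).
psi-weights needed (psi_j = theta_j + sum_i phi_i psi_{j-i}):
  psi_1 = theta_1 + phi_1 = -0.189 + (0.166) = -0.023
Right-hand sides:
  c_0 = sigma^2 (1 + theta_1 psi_1) = 1 * (1 + (-0.189)(-0.023)) = 1 * 1.004347 = 1.004347
  c_1 = sigma^2 theta_1 = 1 * (-0.189) = -0.189
  c_2 = 0
Equations for k = 0 and k = 1 (AR order 1):
  gamma(0) = phi_1 gamma(1) + c_0
  gamma(1) = phi_1 gamma(0) + c_1
Substituting the second into the first: gamma(0) (1 - phi_1^2) = c_0 + phi_1 c_1, so
  gamma(0) = (c_0 + phi_1 c_1) / (1 - phi_1^2) = (1.004347 + (0.166)(-0.189)) / (1 - (0.166)^2) = 0.972973 / 0.972444 = 1.000544.
Therefore gamma(0) = 1.0005 (to 4 decimal places).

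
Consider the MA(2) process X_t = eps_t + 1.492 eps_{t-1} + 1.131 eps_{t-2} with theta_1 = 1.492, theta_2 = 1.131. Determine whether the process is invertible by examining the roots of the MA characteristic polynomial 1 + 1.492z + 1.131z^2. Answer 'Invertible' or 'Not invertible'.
\text{Not invertible}

The MA(q) characteristic polynomial is P(z) = 1 + 1.492z + 1.131z^2.
Invertibility requires all roots to lie outside the unit circle, i.e. |z| > 1 for every root.
Set 1 + (1.492) z + (1.131) z^2 = 0, i.e. a z^2 + b z + c = 0 with a = 1.131, b = 1.492, c = 1.
Discriminant D = b^2 - 4ac = (1.492)^2 - 4*(1.131)*1 = 2.226064 - (4.524) = -2.297936.
D < 0, so the roots are the complex-conjugate pair z = (-b +/- i sqrt(-D)) / (2a) = -0.6596 +/- 0.6702i.
For a conjugate pair |z|^2 = z * conj(z) = (product of roots) = c/a = 1/(1.131) = 0.884173, so |z| = sqrt(0.884173) = 0.9403 for both roots.
Moduli of all roots: 0.9403, 0.9403.
All moduli strictly greater than 1? No.
Verdict: Not invertible.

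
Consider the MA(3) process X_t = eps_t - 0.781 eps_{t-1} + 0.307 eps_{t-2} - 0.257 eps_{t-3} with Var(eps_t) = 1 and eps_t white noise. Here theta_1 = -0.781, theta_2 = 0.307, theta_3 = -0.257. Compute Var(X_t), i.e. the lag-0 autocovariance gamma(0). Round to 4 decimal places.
\gamma(0) = 1.7703

For an MA(q) process X_t = eps_t + sum_i theta_i eps_{t-i} with
Var(eps_t) = sigma^2, the variance is
  gamma(0) = sigma^2 * (1 + sum_i theta_i^2).
  sum_i theta_i^2 = (-0.781)^2 + (0.307)^2 + (-0.257)^2 = 0.609961 + 0.094249 + 0.066049 = 0.770259.
  gamma(0) = 1 * (1 + 0.770259) = 1 * 1.770259 = 1.770259, which rounds to 1.7703.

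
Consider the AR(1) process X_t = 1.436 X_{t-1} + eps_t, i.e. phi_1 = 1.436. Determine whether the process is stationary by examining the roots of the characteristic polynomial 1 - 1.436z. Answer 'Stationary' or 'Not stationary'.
\text{Not stationary}

The AR(p) characteristic polynomial is P(z) = 1 - 1.436z.
Stationarity requires all roots to lie outside the unit circle, i.e. |z| > 1 for every root.
This is linear in z: 1 + (-1.436) z = 0  =>  z = -1/(-1.436) = 0.696379,  |z| = 0.696379.
Moduli of all roots: 0.6964.
All moduli strictly greater than 1? No.
Verdict: Not stationary.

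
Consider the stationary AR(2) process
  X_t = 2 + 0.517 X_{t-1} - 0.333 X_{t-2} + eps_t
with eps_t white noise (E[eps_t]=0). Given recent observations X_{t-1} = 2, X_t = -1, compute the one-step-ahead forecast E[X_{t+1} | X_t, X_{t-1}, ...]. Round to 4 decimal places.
E[X_{t+1} \mid \mathcal F_t] = 0.8170

For an AR(p) model X_t = c + sum_i phi_i X_{t-i} + eps_t, the
one-step-ahead conditional mean is
  E[X_{t+1} | X_t, ...] = c + sum_i phi_i X_{t+1-i}.
Substitute known values:
  E[X_{t+1} | ...] = 2 + (0.517) * (-1) + (-0.333) * (2)
                   = 0.8170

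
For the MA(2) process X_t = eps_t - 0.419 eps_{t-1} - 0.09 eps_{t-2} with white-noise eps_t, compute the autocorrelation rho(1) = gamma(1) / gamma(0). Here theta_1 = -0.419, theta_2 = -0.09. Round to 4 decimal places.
\rho(1) = -0.3221

For an MA(q) process with theta_0 = 1, the autocovariance is
  gamma(k) = sigma^2 * sum_{i=0..q-k} theta_i * theta_{i+k},
and rho(k) = gamma(k) / gamma(0). Sigma^2 cancels.
  numerator   = (1)*(-0.419) + (-0.419)*(-0.09) = -0.38129.
  denominator = (1)^2 + (-0.419)^2 + (-0.09)^2 = 1.183661.
  rho(1) = -0.38129 / 1.183661 = -0.3221.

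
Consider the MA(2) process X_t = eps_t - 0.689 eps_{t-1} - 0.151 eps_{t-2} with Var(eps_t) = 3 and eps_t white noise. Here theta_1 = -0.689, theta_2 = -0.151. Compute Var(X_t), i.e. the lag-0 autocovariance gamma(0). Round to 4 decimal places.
\gamma(0) = 4.4926

For an MA(q) process X_t = eps_t + sum_i theta_i eps_{t-i} with
Var(eps_t) = sigma^2, the variance is
  gamma(0) = sigma^2 * (1 + sum_i theta_i^2).
  sum_i theta_i^2 = (-0.689)^2 + (-0.151)^2 = 0.474721 + 0.022801 = 0.497522.
  gamma(0) = 3 * (1 + 0.497522) = 3 * 1.497522 = 4.492566, which rounds to 4.4926.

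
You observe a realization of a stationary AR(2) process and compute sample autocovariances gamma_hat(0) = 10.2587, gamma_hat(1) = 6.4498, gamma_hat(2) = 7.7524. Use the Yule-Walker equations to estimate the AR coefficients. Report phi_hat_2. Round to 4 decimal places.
\hat\phi_{2} = 0.5960

The Yule-Walker equations for an AR(p) process read, in matrix form,
  Gamma_p phi = r_p,   with   (Gamma_p)_{ij} = gamma(|i - j|),
                       (r_p)_i = gamma(i),   i,j = 1..p.
Substitute the sample gammas (Toeplitz matrix and right-hand side of size 2):
  Gamma_p = [[10.2587, 6.4498], [6.4498, 10.2587]]
  r_p     = [6.4498, 7.7524]
Written out:
  10.2587 phi_1 + 6.4498 phi_2 = 6.4498
  6.4498 phi_1 + 10.2587 phi_2 = 7.7524
Solve by Cramer's rule:
  det = gamma(0)^2 - gamma(1)^2 = (10.2587)^2 - (6.4498)^2 = 105.24092569 - 41.59992004 = 63.64100565
  phi_hat_1 = [gamma(1) gamma(0) - gamma(1) gamma(2)] / det = [(6.4498)(10.2587) - (6.4498)(7.7524)] / 63.64100565 = 16.16513374 / 63.64100565 = 0.254
  phi_hat_2 = [gamma(0) gamma(2) - gamma(1)^2] / det = [(10.2587)(7.7524) - (6.4498)^2] / 63.64100565 = 37.92962584 / 63.64100565 = 0.596
So phi_hat = [0.2540, 0.5960].
Therefore phi_hat_2 = 0.5960.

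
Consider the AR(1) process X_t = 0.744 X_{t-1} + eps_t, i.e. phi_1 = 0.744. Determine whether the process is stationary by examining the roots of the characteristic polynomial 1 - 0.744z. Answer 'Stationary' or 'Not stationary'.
\text{Stationary}

The AR(p) characteristic polynomial is P(z) = 1 - 0.744z.
Stationarity requires all roots to lie outside the unit circle, i.e. |z| > 1 for every root.
This is linear in z: 1 + (-0.744) z = 0  =>  z = -1/(-0.744) = 1.344086,  |z| = 1.344086.
Moduli of all roots: 1.3441.
All moduli strictly greater than 1? Yes.
Verdict: Stationary.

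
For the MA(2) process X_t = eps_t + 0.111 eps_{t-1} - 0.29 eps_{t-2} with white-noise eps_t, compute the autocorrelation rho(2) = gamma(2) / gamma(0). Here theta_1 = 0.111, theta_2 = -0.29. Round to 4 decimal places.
\rho(2) = -0.2645

For an MA(q) process with theta_0 = 1, the autocovariance is
  gamma(k) = sigma^2 * sum_{i=0..q-k} theta_i * theta_{i+k},
and rho(k) = gamma(k) / gamma(0). Sigma^2 cancels.
  numerator   = (1)*(-0.29) = -0.29.
  denominator = (1)^2 + (0.111)^2 + (-0.29)^2 = 1.096421.
  rho(2) = -0.29 / 1.096421 = -0.2645.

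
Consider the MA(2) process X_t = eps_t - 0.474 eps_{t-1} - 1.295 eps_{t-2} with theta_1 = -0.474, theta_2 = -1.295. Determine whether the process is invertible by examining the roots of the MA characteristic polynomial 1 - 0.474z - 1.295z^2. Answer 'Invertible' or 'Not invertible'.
\text{Not invertible}

The MA(q) characteristic polynomial is P(z) = 1 - 0.474z - 1.295z^2.
Invertibility requires all roots to lie outside the unit circle, i.e. |z| > 1 for every root.
Set 1 + (-0.474) z + (-1.295) z^2 = 0, i.e. a z^2 + b z + c = 0 with a = -1.295, b = -0.474, c = 1.
Discriminant D = b^2 - 4ac = (-0.474)^2 - 4*(-1.295)*1 = 0.224676 - (-5.18) = 5.404676.
D >= 0, so the roots are real: z = (-b +/- sqrt(D)) / (2a) = (0.474 +/- 2.324796) / (-2.59).
  z_1 = (0.474 + 2.324796) / (-2.59) = -1.0806,   |z_1| = 1.0806.
  z_2 = (0.474 - 2.324796) / (-2.59) = 0.7146,   |z_2| = 0.7146.
Moduli of all roots: 1.0806, 0.7146.
All moduli strictly greater than 1? No.
Verdict: Not invertible.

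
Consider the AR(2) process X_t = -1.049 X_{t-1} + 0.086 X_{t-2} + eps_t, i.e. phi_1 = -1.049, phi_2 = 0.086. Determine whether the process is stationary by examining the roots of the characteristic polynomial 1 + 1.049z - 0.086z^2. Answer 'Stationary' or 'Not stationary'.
\text{Not stationary}

The AR(p) characteristic polynomial is P(z) = 1 + 1.049z - 0.086z^2.
Stationarity requires all roots to lie outside the unit circle, i.e. |z| > 1 for every root.
Set 1 + (1.049) z + (-0.086) z^2 = 0, i.e. a z^2 + b z + c = 0 with a = -0.086, b = 1.049, c = 1.
Discriminant D = b^2 - 4ac = (1.049)^2 - 4*(-0.086)*1 = 1.100401 - (-0.344) = 1.444401.
D >= 0, so the roots are real: z = (-b +/- sqrt(D)) / (2a) = (-1.049 +/- 1.201832) / (-0.172).
  z_1 = (-1.049 + 1.201832) / (-0.172) = -0.8886,   |z_1| = 0.8886.
  z_2 = (-1.049 - 1.201832) / (-0.172) = 13.0862,   |z_2| = 13.0862.
Moduli of all roots: 0.8886, 13.0862.
All moduli strictly greater than 1? No.
Verdict: Not stationary.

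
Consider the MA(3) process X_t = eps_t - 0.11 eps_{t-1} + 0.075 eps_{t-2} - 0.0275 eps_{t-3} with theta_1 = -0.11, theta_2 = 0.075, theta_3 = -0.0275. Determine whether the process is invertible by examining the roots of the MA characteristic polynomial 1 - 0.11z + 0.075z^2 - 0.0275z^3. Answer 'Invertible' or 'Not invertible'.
\text{Invertible}

The MA(q) characteristic polynomial is P(z) = 1 - 0.11z + 0.075z^2 - 0.0275z^3.
Invertibility requires all roots to lie outside the unit circle, i.e. |z| > 1 for every root.
Degree 3: look for a simple real root z0 first, then factor out (1 - z/z0) and solve the remaining quadratic.
Testing z0 = 4: P(4) = 1 + (-0.11)(4) + (0.075)(4)^2 + (-0.0275)(4)^3
  = 1 + (-0.44) + (1.2) + (-1.76) = 0.  So z_0 = 4 is a root, |z_0| = 4.
Divide out the factor (1 - 0.25 z) = (1 - z/z0) (since 1/z0 = 0.25):
  P(z) = (1 - 0.25 z)(1 + (0.14) z + (0.11) z^2)
  [check: z-coef 0.14 - (0.25) = -0.11; z^2-coef 0.11 - (0.25)(0.14) = 0.075; z^3-coef -(0.25)(0.11) = -0.0275.]
Remaining roots from the quadratic factor 1 + (0.14) z + (0.11) z^2:
  Set 1 + (0.14) z + (0.11) z^2 = 0, i.e. a z^2 + b z + c = 0 with a = 0.11, b = 0.14, c = 1.
  Discriminant D = b^2 - 4ac = (0.14)^2 - 4*(0.11)*1 = 0.0196 - (0.44) = -0.4204.
  D < 0, so the roots are the complex-conjugate pair z = (-b +/- i sqrt(-D)) / (2a) = -0.6364 +/- 2.9472i.
  For a conjugate pair |z|^2 = z * conj(z) = (product of roots) = c/a = 1/(0.11) = 9.090909, so |z| = sqrt(9.090909) = 3.0151 for both roots.
Moduli of all roots: 4.0000, 3.0151, 3.0151.
All moduli strictly greater than 1? Yes.
Verdict: Invertible.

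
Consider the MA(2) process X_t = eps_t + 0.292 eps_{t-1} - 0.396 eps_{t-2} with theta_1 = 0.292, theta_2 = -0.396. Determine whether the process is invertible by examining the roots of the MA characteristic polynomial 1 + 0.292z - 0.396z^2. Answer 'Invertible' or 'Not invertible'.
\text{Invertible}

The MA(q) characteristic polynomial is P(z) = 1 + 0.292z - 0.396z^2.
Invertibility requires all roots to lie outside the unit circle, i.e. |z| > 1 for every root.
Set 1 + (0.292) z + (-0.396) z^2 = 0, i.e. a z^2 + b z + c = 0 with a = -0.396, b = 0.292, c = 1.
Discriminant D = b^2 - 4ac = (0.292)^2 - 4*(-0.396)*1 = 0.085264 - (-1.584) = 1.669264.
D >= 0, so the roots are real: z = (-b +/- sqrt(D)) / (2a) = (-0.292 +/- 1.292) / (-0.792).
  z_1 = (-0.292 + 1.292) / (-0.792) = -1.2626,   |z_1| = 1.2626.
  z_2 = (-0.292 - 1.292) / (-0.792) = 2,   |z_2| = 2.
Moduli of all roots: 1.2626, 2.0000.
All moduli strictly greater than 1? Yes.
Verdict: Invertible.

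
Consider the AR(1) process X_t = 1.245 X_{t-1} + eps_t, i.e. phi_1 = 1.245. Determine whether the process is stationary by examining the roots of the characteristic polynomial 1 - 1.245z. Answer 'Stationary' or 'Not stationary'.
\text{Not stationary}

The AR(p) characteristic polynomial is P(z) = 1 - 1.245z.
Stationarity requires all roots to lie outside the unit circle, i.e. |z| > 1 for every root.
This is linear in z: 1 + (-1.245) z = 0  =>  z = -1/(-1.245) = 0.803213,  |z| = 0.803213.
Moduli of all roots: 0.8032.
All moduli strictly greater than 1? No.
Verdict: Not stationary.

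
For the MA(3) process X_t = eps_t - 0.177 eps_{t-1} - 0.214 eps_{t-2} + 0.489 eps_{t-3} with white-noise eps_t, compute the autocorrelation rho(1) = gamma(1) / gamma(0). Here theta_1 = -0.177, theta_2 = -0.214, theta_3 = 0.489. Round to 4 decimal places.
\rho(1) = -0.1852

For an MA(q) process with theta_0 = 1, the autocovariance is
  gamma(k) = sigma^2 * sum_{i=0..q-k} theta_i * theta_{i+k},
and rho(k) = gamma(k) / gamma(0). Sigma^2 cancels.
  numerator   = (1)*(-0.177) + (-0.177)*(-0.214) + (-0.214)*(0.489) = -0.243768.
  denominator = (1)^2 + (-0.177)^2 + (-0.214)^2 + (0.489)^2 = 1.316246.
  rho(1) = -0.243768 / 1.316246 = -0.1852.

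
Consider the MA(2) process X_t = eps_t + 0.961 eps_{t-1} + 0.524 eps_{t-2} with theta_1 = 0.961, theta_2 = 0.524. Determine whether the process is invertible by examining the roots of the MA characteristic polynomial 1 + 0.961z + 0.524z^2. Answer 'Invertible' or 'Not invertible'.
\text{Invertible}

The MA(q) characteristic polynomial is P(z) = 1 + 0.961z + 0.524z^2.
Invertibility requires all roots to lie outside the unit circle, i.e. |z| > 1 for every root.
Set 1 + (0.961) z + (0.524) z^2 = 0, i.e. a z^2 + b z + c = 0 with a = 0.524, b = 0.961, c = 1.
Discriminant D = b^2 - 4ac = (0.961)^2 - 4*(0.524)*1 = 0.923521 - (2.096) = -1.172479.
D < 0, so the roots are the complex-conjugate pair z = (-b +/- i sqrt(-D)) / (2a) = -0.917 +/- 1.0332i.
For a conjugate pair |z|^2 = z * conj(z) = (product of roots) = c/a = 1/(0.524) = 1.908397, so |z| = sqrt(1.908397) = 1.3814 for both roots.
Moduli of all roots: 1.3814, 1.3814.
All moduli strictly greater than 1? Yes.
Verdict: Invertible.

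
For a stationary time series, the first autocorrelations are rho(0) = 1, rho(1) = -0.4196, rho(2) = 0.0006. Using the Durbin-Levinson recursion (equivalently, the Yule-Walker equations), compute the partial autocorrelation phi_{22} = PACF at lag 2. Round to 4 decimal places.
\phi_{22} = -0.2130

The PACF at lag k is phi_{kk}, the last component of the solution
to the Yule-Walker system G_k phi = r_k where
  (G_k)_{ij} = rho(|i - j|), (r_k)_i = rho(i), i,j = 1..k.
Equivalently, Durbin-Levinson gives phi_{kk} iteratively:
  phi_{11} = rho(1)
  phi_{kk} = [rho(k) - sum_{j=1..k-1} phi_{k-1,j} rho(k-j)]
            / [1 - sum_{j=1..k-1} phi_{k-1,j} rho(j)],
  phi_{k,j} = phi_{k-1,j} - phi_{kk} phi_{k-1,k-j},  j = 1..k-1.
Step k = 1:
  phi_11 = rho(1) = -0.4196.
Step k = 2:
  phi_22 = [rho(2) - phi_11 rho(1)] / [1 - phi_11 rho(1)] = [0.0006 - (-0.4196)(-0.4196)] / [1 - (-0.4196)(-0.4196)]
         = -0.17546416 / 0.82393584 = -0.213.
Therefore phi_{22} = -0.2130.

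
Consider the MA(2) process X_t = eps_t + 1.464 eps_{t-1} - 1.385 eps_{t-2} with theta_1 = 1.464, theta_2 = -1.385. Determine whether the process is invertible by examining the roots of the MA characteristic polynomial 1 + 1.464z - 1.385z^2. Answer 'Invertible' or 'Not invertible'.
\text{Not invertible}

The MA(q) characteristic polynomial is P(z) = 1 + 1.464z - 1.385z^2.
Invertibility requires all roots to lie outside the unit circle, i.e. |z| > 1 for every root.
Set 1 + (1.464) z + (-1.385) z^2 = 0, i.e. a z^2 + b z + c = 0 with a = -1.385, b = 1.464, c = 1.
Discriminant D = b^2 - 4ac = (1.464)^2 - 4*(-1.385)*1 = 2.143296 - (-5.54) = 7.683296.
D >= 0, so the roots are real: z = (-b +/- sqrt(D)) / (2a) = (-1.464 +/- 2.771876) / (-2.77).
  z_1 = (-1.464 + 2.771876) / (-2.77) = -0.4722,   |z_1| = 0.4722.
  z_2 = (-1.464 - 2.771876) / (-2.77) = 1.5292,   |z_2| = 1.5292.
Moduli of all roots: 0.4722, 1.5292.
All moduli strictly greater than 1? No.
Verdict: Not invertible.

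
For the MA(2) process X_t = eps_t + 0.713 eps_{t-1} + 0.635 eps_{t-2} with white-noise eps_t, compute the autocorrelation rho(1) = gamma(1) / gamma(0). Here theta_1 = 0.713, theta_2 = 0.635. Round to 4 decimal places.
\rho(1) = 0.6098

For an MA(q) process with theta_0 = 1, the autocovariance is
  gamma(k) = sigma^2 * sum_{i=0..q-k} theta_i * theta_{i+k},
and rho(k) = gamma(k) / gamma(0). Sigma^2 cancels.
  numerator   = (1)*(0.713) + (0.713)*(0.635) = 1.165755.
  denominator = (1)^2 + (0.713)^2 + (0.635)^2 = 1.911594.
  rho(1) = 1.165755 / 1.911594 = 0.6098.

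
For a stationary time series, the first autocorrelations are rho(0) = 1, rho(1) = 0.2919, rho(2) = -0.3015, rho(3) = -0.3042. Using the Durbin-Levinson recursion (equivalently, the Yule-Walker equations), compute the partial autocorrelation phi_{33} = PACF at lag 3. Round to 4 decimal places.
\phi_{33} = -0.0740

The PACF at lag k is phi_{kk}, the last component of the solution
to the Yule-Walker system G_k phi = r_k where
  (G_k)_{ij} = rho(|i - j|), (r_k)_i = rho(i), i,j = 1..k.
Equivalently, Durbin-Levinson gives phi_{kk} iteratively:
  phi_{11} = rho(1)
  phi_{kk} = [rho(k) - sum_{j=1..k-1} phi_{k-1,j} rho(k-j)]
            / [1 - sum_{j=1..k-1} phi_{k-1,j} rho(j)],
  phi_{k,j} = phi_{k-1,j} - phi_{kk} phi_{k-1,k-j},  j = 1..k-1.
Step k = 1:
  phi_11 = rho(1) = 0.2919.
Step k = 2:
  phi_22 = [rho(2) - phi_11 rho(1)] / [1 - phi_11 rho(1)] = [-0.3015 - (0.2919)(0.2919)] / [1 - (0.2919)(0.2919)]
         = -0.38670561 / 0.91479439 = -0.422724.
  Update: phi_21 = phi_11 - phi_22 phi_11 = 0.2919 - (-0.422724)(0.2919) = 0.415293.
Step k = 3:
  phi_33 = [rho(3) - phi_21 rho(2) - phi_22 rho(1)] / [1 - phi_21 rho(1) - phi_22 rho(2)]
    numerator   = -0.3042 - (0.415293)(-0.3015) - (-0.422724)(0.2919) = -0.05559596
    denominator = 1 - (0.415293)(0.2919) - (-0.422724)(-0.3015) = 0.75132462
  phi_33 = -0.05559596 / 0.75132462 = -0.074.
Therefore phi_{33} = -0.0740.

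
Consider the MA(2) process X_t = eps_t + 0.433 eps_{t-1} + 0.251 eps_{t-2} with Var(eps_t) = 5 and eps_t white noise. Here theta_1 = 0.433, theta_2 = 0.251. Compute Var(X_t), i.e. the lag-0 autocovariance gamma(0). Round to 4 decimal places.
\gamma(0) = 6.2525

For an MA(q) process X_t = eps_t + sum_i theta_i eps_{t-i} with
Var(eps_t) = sigma^2, the variance is
  gamma(0) = sigma^2 * (1 + sum_i theta_i^2).
  sum_i theta_i^2 = (0.433)^2 + (0.251)^2 = 0.187489 + 0.063001 = 0.25049.
  gamma(0) = 5 * (1 + 0.25049) = 5 * 1.25049 = 6.25245, which rounds to 6.2525.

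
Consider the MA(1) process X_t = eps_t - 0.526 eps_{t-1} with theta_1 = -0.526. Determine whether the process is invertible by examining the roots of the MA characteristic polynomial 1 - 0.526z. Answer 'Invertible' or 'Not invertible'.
\text{Invertible}

The MA(q) characteristic polynomial is P(z) = 1 - 0.526z.
Invertibility requires all roots to lie outside the unit circle, i.e. |z| > 1 for every root.
This is linear in z: 1 + (-0.526) z = 0  =>  z = -1/(-0.526) = 1.901141,  |z| = 1.901141.
Moduli of all roots: 1.9011.
All moduli strictly greater than 1? Yes.
Verdict: Invertible.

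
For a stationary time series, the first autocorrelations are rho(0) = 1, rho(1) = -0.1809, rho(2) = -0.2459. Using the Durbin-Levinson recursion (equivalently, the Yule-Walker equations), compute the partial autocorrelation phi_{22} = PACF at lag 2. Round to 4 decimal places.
\phi_{22} = -0.2881

The PACF at lag k is phi_{kk}, the last component of the solution
to the Yule-Walker system G_k phi = r_k where
  (G_k)_{ij} = rho(|i - j|), (r_k)_i = rho(i), i,j = 1..k.
Equivalently, Durbin-Levinson gives phi_{kk} iteratively:
  phi_{11} = rho(1)
  phi_{kk} = [rho(k) - sum_{j=1..k-1} phi_{k-1,j} rho(k-j)]
            / [1 - sum_{j=1..k-1} phi_{k-1,j} rho(j)],
  phi_{k,j} = phi_{k-1,j} - phi_{kk} phi_{k-1,k-j},  j = 1..k-1.
Step k = 1:
  phi_11 = rho(1) = -0.1809.
Step k = 2:
  phi_22 = [rho(2) - phi_11 rho(1)] / [1 - phi_11 rho(1)] = [-0.2459 - (-0.1809)(-0.1809)] / [1 - (-0.1809)(-0.1809)]
         = -0.27862481 / 0.96727519 = -0.2881.
Therefore phi_{22} = -0.2881.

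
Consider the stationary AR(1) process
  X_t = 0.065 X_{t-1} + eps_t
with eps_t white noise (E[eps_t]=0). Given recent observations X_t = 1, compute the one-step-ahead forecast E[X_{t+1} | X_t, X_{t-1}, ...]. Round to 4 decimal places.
E[X_{t+1} \mid \mathcal F_t] = 0.0650

For an AR(p) model X_t = c + sum_i phi_i X_{t-i} + eps_t, the
one-step-ahead conditional mean is
  E[X_{t+1} | X_t, ...] = c + sum_i phi_i X_{t+1-i}.
Substitute known values:
  E[X_{t+1} | ...] = (0.065) * (1)
                   = 0.0650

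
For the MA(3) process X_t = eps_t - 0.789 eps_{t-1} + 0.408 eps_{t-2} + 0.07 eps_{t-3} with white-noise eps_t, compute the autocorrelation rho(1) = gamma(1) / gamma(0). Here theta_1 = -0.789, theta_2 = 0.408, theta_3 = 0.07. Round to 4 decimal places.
\rho(1) = -0.6034

For an MA(q) process with theta_0 = 1, the autocovariance is
  gamma(k) = sigma^2 * sum_{i=0..q-k} theta_i * theta_{i+k},
and rho(k) = gamma(k) / gamma(0). Sigma^2 cancels.
  numerator   = (1)*(-0.789) + (-0.789)*(0.408) + (0.408)*(0.07) = -1.082352.
  denominator = (1)^2 + (-0.789)^2 + (0.408)^2 + (0.07)^2 = 1.793885.
  rho(1) = -1.082352 / 1.793885 = -0.6034.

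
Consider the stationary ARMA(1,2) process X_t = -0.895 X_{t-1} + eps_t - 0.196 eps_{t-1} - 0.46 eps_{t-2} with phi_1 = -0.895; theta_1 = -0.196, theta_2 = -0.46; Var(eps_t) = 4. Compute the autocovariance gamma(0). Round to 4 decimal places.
\gamma(0) = 14.1229

Multiply the model equation by X_{t-k} and take expectations. With theta_0 = psi_0 = 1 and psi_j the MA(infinity) weights, this gives
  gamma(k) - sum_i phi_i gamma(k-i) = c_k,
  c_k = sigma^2 * sum_{j=k..q} theta_j psi_{j-k}   (c_k = 0 for k > q),
using gamma(-m) = gamma(m).
psi-weights needed (psi_j = theta_j + sum_i phi_i psi_{j-i}):
  psi_1 = theta_1 + phi_1 = -0.196 + (-0.895) = -1.091
  psi_2 = theta_2 + phi_1 psi_1 = -0.46 + (-0.895)(-1.091) = 0.516445
Right-hand sides:
  c_0 = sigma^2 (1 + theta_1 psi_1 + theta_2 psi_2) = 4 * (1 + (-0.196)(-1.091) + (-0.46)(0.516445)) = 4 * 0.976271 = 3.905085
  c_1 = sigma^2 (theta_1 + theta_2 psi_1) = 4 * (-0.196 + (-0.46)(-1.091)) = 1.22344
  c_2 = sigma^2 theta_2 = 4 * (-0.46) = -1.84
Equations for k = 0 and k = 1 (AR order 1):
  gamma(0) = phi_1 gamma(1) + c_0
  gamma(1) = phi_1 gamma(0) + c_1
Substituting the second into the first: gamma(0) (1 - phi_1^2) = c_0 + phi_1 c_1, so
  gamma(0) = (c_0 + phi_1 c_1) / (1 - phi_1^2) = (3.905085 + (-0.895)(1.22344)) / (1 - (-0.895)^2) = 2.810106 / 0.198975 = 14.122912.
Therefore gamma(0) = 14.1229 (to 4 decimal places).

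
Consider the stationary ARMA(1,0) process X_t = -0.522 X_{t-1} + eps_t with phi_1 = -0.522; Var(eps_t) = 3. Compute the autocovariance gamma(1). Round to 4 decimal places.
\gamma(1) = -2.1525

Multiply the model equation by X_{t-k} and take expectations. With theta_0 = psi_0 = 1 and psi_j the MA(infinity) weights, this gives
  gamma(k) - sum_i phi_i gamma(k-i) = c_k,
  c_k = sigma^2 * sum_{j=k..q} theta_j psi_{j-k}   (c_k = 0 for k > q),
using gamma(-m) = gamma(m).
Pure AR (q = 0): c_0 = sigma^2 = 3, c_k = 0 for k >= 1.
Equations for k = 0 and k = 1 (AR order 1):
  gamma(0) = phi_1 gamma(1) + c_0
  gamma(1) = phi_1 gamma(0) + c_1
Substituting the second into the first: gamma(0) (1 - phi_1^2) = c_0 + phi_1 c_1, so
  gamma(0) = c_0 / (1 - phi_1^2) = 3 / (1 - (-0.522)^2) = 3 / 0.727516 = 4.123621.
  gamma(1) = phi_1 gamma(0) = (-0.522)(4.123621) = -2.15253.
Therefore gamma(1) = -2.1525 (to 4 decimal places).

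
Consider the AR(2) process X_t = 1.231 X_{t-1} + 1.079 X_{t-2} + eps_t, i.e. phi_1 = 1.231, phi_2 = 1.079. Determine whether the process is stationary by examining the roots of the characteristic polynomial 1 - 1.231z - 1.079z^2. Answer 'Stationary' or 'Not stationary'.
\text{Not stationary}

The AR(p) characteristic polynomial is P(z) = 1 - 1.231z - 1.079z^2.
Stationarity requires all roots to lie outside the unit circle, i.e. |z| > 1 for every root.
Set 1 + (-1.231) z + (-1.079) z^2 = 0, i.e. a z^2 + b z + c = 0 with a = -1.079, b = -1.231, c = 1.
Discriminant D = b^2 - 4ac = (-1.231)^2 - 4*(-1.079)*1 = 1.515361 - (-4.316) = 5.831361.
D >= 0, so the roots are real: z = (-b +/- sqrt(D)) / (2a) = (1.231 +/- 2.414821) / (-2.158).
  z_1 = (1.231 + 2.414821) / (-2.158) = -1.6894,   |z_1| = 1.6894.
  z_2 = (1.231 - 2.414821) / (-2.158) = 0.5486,   |z_2| = 0.5486.
Moduli of all roots: 1.6894, 0.5486.
All moduli strictly greater than 1? No.
Verdict: Not stationary.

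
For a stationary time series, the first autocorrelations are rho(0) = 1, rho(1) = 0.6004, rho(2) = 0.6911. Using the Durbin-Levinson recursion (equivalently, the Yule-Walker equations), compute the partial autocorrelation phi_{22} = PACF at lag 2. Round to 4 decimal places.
\phi_{22} = 0.5170

The PACF at lag k is phi_{kk}, the last component of the solution
to the Yule-Walker system G_k phi = r_k where
  (G_k)_{ij} = rho(|i - j|), (r_k)_i = rho(i), i,j = 1..k.
Equivalently, Durbin-Levinson gives phi_{kk} iteratively:
  phi_{11} = rho(1)
  phi_{kk} = [rho(k) - sum_{j=1..k-1} phi_{k-1,j} rho(k-j)]
            / [1 - sum_{j=1..k-1} phi_{k-1,j} rho(j)],
  phi_{k,j} = phi_{k-1,j} - phi_{kk} phi_{k-1,k-j},  j = 1..k-1.
Step k = 1:
  phi_11 = rho(1) = 0.6004.
Step k = 2:
  phi_22 = [rho(2) - phi_11 rho(1)] / [1 - phi_11 rho(1)] = [0.6911 - (0.6004)(0.6004)] / [1 - (0.6004)(0.6004)]
         = 0.33061984 / 0.63951984 = 0.517.
Therefore phi_{22} = 0.5170.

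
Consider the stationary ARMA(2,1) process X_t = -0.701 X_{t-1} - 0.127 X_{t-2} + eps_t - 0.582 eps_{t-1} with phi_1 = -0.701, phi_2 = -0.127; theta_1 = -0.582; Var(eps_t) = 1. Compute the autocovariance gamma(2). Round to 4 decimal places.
\gamma(2) = 1.4187

Multiply the model equation by X_{t-k} and take expectations. With theta_0 = psi_0 = 1 and psi_j the MA(infinity) weights, this gives
  gamma(k) - sum_i phi_i gamma(k-i) = c_k,
  c_k = sigma^2 * sum_{j=k..q} theta_j psi_{j-k}   (c_k = 0 for k > q),
using gamma(-m) = gamma(m).
psi-weights needed (psi_j = theta_j + sum_i phi_i psi_{j-i}):
  psi_1 = theta_1 + phi_1 = -0.582 + (-0.701) = -1.283
Right-hand sides:
  c_0 = sigma^2 (1 + theta_1 psi_1) = 1 * (1 + (-0.582)(-1.283)) = 1 * 1.746706 = 1.746706
  c_1 = sigma^2 theta_1 = 1 * (-0.582) = -0.582
  c_2 = 0
Equations for k = 0, 1, 2 (AR order 2, c_2 = 0):
  (E0) gamma(0) = phi_1 gamma(1) + phi_2 gamma(2) + c_0
  (E1) gamma(1) = phi_1 gamma(0) + phi_2 gamma(1) + c_1
  (E2) gamma(2) = phi_1 gamma(1) + phi_2 gamma(0)
From (E1): gamma(1) = A gamma(0) + B with
  A = phi_1 / (1 - phi_2) = -0.701 / 1.127 = -0.622005,   B = c_1 / (1 - phi_2) = -0.582 / 1.127 = -0.516415.
Insert (E2) into (E0): gamma(0) (1 - phi_2^2) = phi_1 (1 + phi_2) gamma(1) + c_0.
  phi_1 (1 + phi_2) = (-0.701)(0.873) = -0.611973,   1 - phi_2^2 = 0.983871.
Replace gamma(1) by A gamma(0) + B and collect gamma(0):
  gamma(0) [0.983871 - (-0.611973)(-0.622005)] = (-0.611973)(-0.516415) + 1.746706
  gamma(0) * 0.603221 = 2.062738
  gamma(0) = 2.062738 / 0.603221 = 3.419542.
  gamma(1) = A gamma(0) + B = (-0.622005)(3.419542) + (-0.516415) = -2.643389.
  gamma(2) = phi_1 gamma(1) + phi_2 gamma(0) = (-0.701)(-2.643389) + (-0.127)(3.419542) = 1.418734.
Therefore gamma(2) = 1.4187 (to 4 decimal places).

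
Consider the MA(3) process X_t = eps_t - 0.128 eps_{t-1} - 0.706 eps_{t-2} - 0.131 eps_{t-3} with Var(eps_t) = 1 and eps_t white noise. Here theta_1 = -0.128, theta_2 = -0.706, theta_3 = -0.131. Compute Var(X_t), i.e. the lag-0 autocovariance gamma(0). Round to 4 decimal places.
\gamma(0) = 1.5320

For an MA(q) process X_t = eps_t + sum_i theta_i eps_{t-i} with
Var(eps_t) = sigma^2, the variance is
  gamma(0) = sigma^2 * (1 + sum_i theta_i^2).
  sum_i theta_i^2 = (-0.128)^2 + (-0.706)^2 + (-0.131)^2 = 0.016384 + 0.498436 + 0.017161 = 0.531981.
  gamma(0) = 1 * (1 + 0.531981) = 1 * 1.531981 = 1.531981, which rounds to 1.5320.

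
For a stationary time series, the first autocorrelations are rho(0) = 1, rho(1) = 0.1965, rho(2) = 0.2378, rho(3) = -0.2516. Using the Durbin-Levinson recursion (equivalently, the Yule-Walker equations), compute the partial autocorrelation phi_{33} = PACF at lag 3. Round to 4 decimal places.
\phi_{33} = -0.3580

The PACF at lag k is phi_{kk}, the last component of the solution
to the Yule-Walker system G_k phi = r_k where
  (G_k)_{ij} = rho(|i - j|), (r_k)_i = rho(i), i,j = 1..k.
Equivalently, Durbin-Levinson gives phi_{kk} iteratively:
  phi_{11} = rho(1)
  phi_{kk} = [rho(k) - sum_{j=1..k-1} phi_{k-1,j} rho(k-j)]
            / [1 - sum_{j=1..k-1} phi_{k-1,j} rho(j)],
  phi_{k,j} = phi_{k-1,j} - phi_{kk} phi_{k-1,k-j},  j = 1..k-1.
Step k = 1:
  phi_11 = rho(1) = 0.1965.
Step k = 2:
  phi_22 = [rho(2) - phi_11 rho(1)] / [1 - phi_11 rho(1)] = [0.2378 - (0.1965)(0.1965)] / [1 - (0.1965)(0.1965)]
         = 0.19918775 / 0.96138775 = 0.207188.
  Update: phi_21 = phi_11 - phi_22 phi_11 = 0.1965 - (0.207188)(0.1965) = 0.155788.
Step k = 3:
  phi_33 = [rho(3) - phi_21 rho(2) - phi_22 rho(1)] / [1 - phi_21 rho(1) - phi_22 rho(2)]
    numerator   = -0.2516 - (0.155788)(0.2378) - (0.207188)(0.1965) = -0.32935868
    denominator = 1 - (0.155788)(0.1965) - (0.207188)(0.2378) = 0.92011849
  phi_33 = -0.32935868 / 0.92011849 = -0.358.
Therefore phi_{33} = -0.3580.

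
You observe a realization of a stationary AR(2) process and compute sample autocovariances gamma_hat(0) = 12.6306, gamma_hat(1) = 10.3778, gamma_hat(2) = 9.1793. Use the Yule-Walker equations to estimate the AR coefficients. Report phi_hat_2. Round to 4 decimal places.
\hat\phi_{2} = 0.1590

The Yule-Walker equations for an AR(p) process read, in matrix form,
  Gamma_p phi = r_p,   with   (Gamma_p)_{ij} = gamma(|i - j|),
                       (r_p)_i = gamma(i),   i,j = 1..p.
Substitute the sample gammas (Toeplitz matrix and right-hand side of size 2):
  Gamma_p = [[12.6306, 10.3778], [10.3778, 12.6306]]
  r_p     = [10.3778, 9.1793]
Written out:
  12.6306 phi_1 + 10.3778 phi_2 = 10.3778
  10.3778 phi_1 + 12.6306 phi_2 = 9.1793
Solve by Cramer's rule:
  det = gamma(0)^2 - gamma(1)^2 = (12.6306)^2 - (10.3778)^2 = 159.53205636 - 107.69873284 = 51.83332352
  phi_hat_1 = [gamma(1) gamma(0) - gamma(1) gamma(2)] / det = [(10.3778)(12.6306) - (10.3778)(9.1793)] / 51.83332352 = 35.81690114 / 51.83332352 = 0.691
  phi_hat_2 = [gamma(0) gamma(2) - gamma(1)^2] / det = [(12.6306)(9.1793) - (10.3778)^2] / 51.83332352 = 8.24133374 / 51.83332352 = 0.159
So phi_hat = [0.6910, 0.1590].
Therefore phi_hat_2 = 0.1590.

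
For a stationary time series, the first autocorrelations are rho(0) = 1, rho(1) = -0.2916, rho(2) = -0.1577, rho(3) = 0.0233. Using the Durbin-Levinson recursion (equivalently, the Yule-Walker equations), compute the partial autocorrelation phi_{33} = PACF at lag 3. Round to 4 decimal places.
\phi_{33} = -0.1320

The PACF at lag k is phi_{kk}, the last component of the solution
to the Yule-Walker system G_k phi = r_k where
  (G_k)_{ij} = rho(|i - j|), (r_k)_i = rho(i), i,j = 1..k.
Equivalently, Durbin-Levinson gives phi_{kk} iteratively:
  phi_{11} = rho(1)
  phi_{kk} = [rho(k) - sum_{j=1..k-1} phi_{k-1,j} rho(k-j)]
            / [1 - sum_{j=1..k-1} phi_{k-1,j} rho(j)],
  phi_{k,j} = phi_{k-1,j} - phi_{kk} phi_{k-1,k-j},  j = 1..k-1.
Step k = 1:
  phi_11 = rho(1) = -0.2916.
Step k = 2:
  phi_22 = [rho(2) - phi_11 rho(1)] / [1 - phi_11 rho(1)] = [-0.1577 - (-0.2916)(-0.2916)] / [1 - (-0.2916)(-0.2916)]
         = -0.24273056 / 0.91496944 = -0.265288.
  Update: phi_21 = phi_11 - phi_22 phi_11 = -0.2916 - (-0.265288)(-0.2916) = -0.368958.
Step k = 3:
  phi_33 = [rho(3) - phi_21 rho(2) - phi_22 rho(1)] / [1 - phi_21 rho(1) - phi_22 rho(2)]
    numerator   = 0.0233 - (-0.368958)(-0.1577) - (-0.265288)(-0.2916) = -0.11224271
    denominator = 1 - (-0.368958)(-0.2916) - (-0.265288)(-0.1577) = 0.8505759
  phi_33 = -0.11224271 / 0.8505759 = -0.132.
Therefore phi_{33} = -0.1320.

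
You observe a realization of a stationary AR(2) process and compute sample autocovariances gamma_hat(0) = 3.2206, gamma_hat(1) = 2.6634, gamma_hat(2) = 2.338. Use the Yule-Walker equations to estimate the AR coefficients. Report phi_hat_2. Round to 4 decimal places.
\hat\phi_{2} = 0.1330

The Yule-Walker equations for an AR(p) process read, in matrix form,
  Gamma_p phi = r_p,   with   (Gamma_p)_{ij} = gamma(|i - j|),
                       (r_p)_i = gamma(i),   i,j = 1..p.
Substitute the sample gammas (Toeplitz matrix and right-hand side of size 2):
  Gamma_p = [[3.2206, 2.6634], [2.6634, 3.2206]]
  r_p     = [2.6634, 2.338]
Written out:
  3.2206 phi_1 + 2.6634 phi_2 = 2.6634
  2.6634 phi_1 + 3.2206 phi_2 = 2.338
Solve by Cramer's rule:
  det = gamma(0)^2 - gamma(1)^2 = (3.2206)^2 - (2.6634)^2 = 10.37226436 - 7.09369956 = 3.2785648
  phi_hat_1 = [gamma(1) gamma(0) - gamma(1) gamma(2)] / det = [(2.6634)(3.2206) - (2.6634)(2.338)] / 3.2785648 = 2.35071684 / 3.2785648 = 0.717
  phi_hat_2 = [gamma(0) gamma(2) - gamma(1)^2] / det = [(3.2206)(2.338) - (2.6634)^2] / 3.2785648 = 0.43606324 / 3.2785648 = 0.133
So phi_hat = [0.7170, 0.1330].
Therefore phi_hat_2 = 0.1330.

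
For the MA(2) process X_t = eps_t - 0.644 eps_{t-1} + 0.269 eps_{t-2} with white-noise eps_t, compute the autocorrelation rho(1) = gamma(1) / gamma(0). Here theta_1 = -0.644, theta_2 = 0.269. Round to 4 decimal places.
\rho(1) = -0.5496

For an MA(q) process with theta_0 = 1, the autocovariance is
  gamma(k) = sigma^2 * sum_{i=0..q-k} theta_i * theta_{i+k},
and rho(k) = gamma(k) / gamma(0). Sigma^2 cancels.
  numerator   = (1)*(-0.644) + (-0.644)*(0.269) = -0.817236.
  denominator = (1)^2 + (-0.644)^2 + (0.269)^2 = 1.487097.
  rho(1) = -0.817236 / 1.487097 = -0.5496.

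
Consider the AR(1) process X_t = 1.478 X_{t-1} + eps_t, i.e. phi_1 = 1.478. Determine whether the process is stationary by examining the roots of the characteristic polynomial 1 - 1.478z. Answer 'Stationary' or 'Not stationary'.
\text{Not stationary}

The AR(p) characteristic polynomial is P(z) = 1 - 1.478z.
Stationarity requires all roots to lie outside the unit circle, i.e. |z| > 1 for every root.
This is linear in z: 1 + (-1.478) z = 0  =>  z = -1/(-1.478) = 0.67659,  |z| = 0.67659.
Moduli of all roots: 0.6766.
All moduli strictly greater than 1? No.
Verdict: Not stationary.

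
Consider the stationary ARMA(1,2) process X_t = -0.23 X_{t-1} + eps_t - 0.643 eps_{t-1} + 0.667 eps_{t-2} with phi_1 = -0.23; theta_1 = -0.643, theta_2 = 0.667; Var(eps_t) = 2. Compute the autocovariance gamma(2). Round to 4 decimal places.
\gamma(2) = 2.1682

Multiply the model equation by X_{t-k} and take expectations. With theta_0 = psi_0 = 1 and psi_j the MA(infinity) weights, this gives
  gamma(k) - sum_i phi_i gamma(k-i) = c_k,
  c_k = sigma^2 * sum_{j=k..q} theta_j psi_{j-k}   (c_k = 0 for k > q),
using gamma(-m) = gamma(m).
psi-weights needed (psi_j = theta_j + sum_i phi_i psi_{j-i}):
  psi_1 = theta_1 + phi_1 = -0.643 + (-0.23) = -0.873
  psi_2 = theta_2 + phi_1 psi_1 = 0.667 + (-0.23)(-0.873) = 0.86779
Right-hand sides:
  c_0 = sigma^2 (1 + theta_1 psi_1 + theta_2 psi_2) = 2 * (1 + (-0.643)(-0.873) + (0.667)(0.86779)) = 2 * 2.140155 = 4.28031
  c_1 = sigma^2 (theta_1 + theta_2 psi_1) = 2 * (-0.643 + (0.667)(-0.873)) = -2.450582
  c_2 = sigma^2 theta_2 = 2 * (0.667) = 1.334
Equations for k = 0 and k = 1 (AR order 1):
  gamma(0) = phi_1 gamma(1) + c_0
  gamma(1) = phi_1 gamma(0) + c_1
Substituting the second into the first: gamma(0) (1 - phi_1^2) = c_0 + phi_1 c_1, so
  gamma(0) = (c_0 + phi_1 c_1) / (1 - phi_1^2) = (4.28031 + (-0.23)(-2.450582)) / (1 - (-0.23)^2) = 4.843944 / 0.9471 = 5.114501.
  gamma(1) = phi_1 gamma(0) + c_1 = (-0.23)(5.114501) + (-2.450582) = -3.626917.
For k = 2: gamma(2) = phi_1 gamma(1) + c_2
  = (-0.23)(-3.626917) + (1.334) = 2.168191.
Therefore gamma(2) = 2.1682 (to 4 decimal places).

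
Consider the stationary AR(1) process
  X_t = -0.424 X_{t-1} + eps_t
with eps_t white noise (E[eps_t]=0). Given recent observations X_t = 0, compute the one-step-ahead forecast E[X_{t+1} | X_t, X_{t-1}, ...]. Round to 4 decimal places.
E[X_{t+1} \mid \mathcal F_t] = 0.0000

For an AR(p) model X_t = c + sum_i phi_i X_{t-i} + eps_t, the
one-step-ahead conditional mean is
  E[X_{t+1} | X_t, ...] = c + sum_i phi_i X_{t+1-i}.
Substitute known values:
  E[X_{t+1} | ...] = (-0.424) * (0)
                   = 0.0000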